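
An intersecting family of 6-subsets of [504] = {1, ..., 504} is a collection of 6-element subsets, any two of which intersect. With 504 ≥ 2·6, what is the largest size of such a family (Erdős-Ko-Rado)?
max |F| = C(503, 5) = 263026031225

Erdős-Ko-Rado (1961): when n ≥ 2k, max |F| = C(n−1, k−1). The bound is attained by the star {A : i ∈ A} for any fixed i ∈ [n]. Here C(504−1, 6−1) = C(503, 5) = 263026031225.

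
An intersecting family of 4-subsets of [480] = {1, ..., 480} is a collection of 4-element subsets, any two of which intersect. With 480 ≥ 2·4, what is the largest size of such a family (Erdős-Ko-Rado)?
max |F| = C(479, 3) = 18202479

Erdős-Ko-Rado (1961): when n ≥ 2k, max |F| = C(n−1, k−1). The bound is attained by the star {A : i ∈ A} for any fixed i ∈ [n]. Here C(480−1, 4−1) = C(479, 3) = 18202479.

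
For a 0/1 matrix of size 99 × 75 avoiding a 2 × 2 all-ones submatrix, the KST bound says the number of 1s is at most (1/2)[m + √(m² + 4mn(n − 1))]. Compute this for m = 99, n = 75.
z(99, 75; 2, 2) ≤ (1/2)[99 + √(99² + 4·99·75·74)] = (1/2)[99 + √2207601] = 792.3999

Kővári–Sós–Turán: let r_1, ..., r_99 be the row sums and z = Σ r_i the total number of 1s. Each pair of columns can share at most one row with both entries 1 (else a 2×2 all-ones block appears), so Σ_i C(r_i, 2) ≤ C(75, 2) = 2775. By convexity Σ_i C(r_i, 2) ≥ 99·C(z/99, 2) = z(z − 99)/(2·99), giving z² − 99z − 99·75·74 ≤ 0 and hence z ≤ (1/2)[99 + √(9801 + 4·549450)] = (1/2)[99 + √2207601] ≈ (1/2)(99 + 1485.7998) = 792.3999.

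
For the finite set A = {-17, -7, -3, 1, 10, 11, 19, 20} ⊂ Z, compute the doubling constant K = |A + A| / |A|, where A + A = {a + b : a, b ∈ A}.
K = |A + A| / |A| = 28/8 = 7/2

Enumerate A + A = {a + b : a, b ∈ A}. With |A| = 8, there are |A|^2 = 64 ordered sum pairs; collecting distinct values, A + A = {-34, -24, -20, -16, -14, -10, -7, -6, -2, 2, 3, 4, 7, 8, 11, 12, 13, 16, 17, 20, 21, 22, 29, 30, 31, 38, 39, 40}, so |A + A| = 28. Thus K = 28/8 = 7/2. For comparison, the minimum possible |A + A| over all 8-element sets is 2·8 − 1 = 15 (so min K = 15/8), attained only by arithmetic progressions.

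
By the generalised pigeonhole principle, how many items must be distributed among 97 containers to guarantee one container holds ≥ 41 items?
n = (41 − 1)·97 + 1 = 3881

By the generalised pigeonhole principle, to guarantee some box contains ≥ r objects we need more than (r − 1) · k objects total. Threshold: n = (r − 1) · k + 1. With r = 41 and k = 97: n = 40 · 97 + 1 = 3880 + 1 = 3881. For n = 3880 = 40 · 97, we can put exactly 40 objects in every box, avoiding 41 in any single one — so 3881 is tight.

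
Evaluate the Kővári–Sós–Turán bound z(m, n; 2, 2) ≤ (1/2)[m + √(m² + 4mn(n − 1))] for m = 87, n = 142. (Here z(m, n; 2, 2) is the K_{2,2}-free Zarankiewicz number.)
z(87, 142; 2, 2) ≤ (1/2)[87 + √(87² + 4·87·142·141)] = (1/2)[87 + √6975225] = 1364.0326

Kővári–Sós–Turán: let r_1, ..., r_87 be the row sums and z = Σ r_i the total number of 1s. Each pair of columns can share at most one row with both entries 1 (else a 2×2 all-ones block appears), so Σ_i C(r_i, 2) ≤ C(142, 2) = 10011. By convexity Σ_i C(r_i, 2) ≥ 87·C(z/87, 2) = z(z − 87)/(2·87), giving z² − 87z − 87·142·141 ≤ 0 and hence z ≤ (1/2)[87 + √(7569 + 4·1741914)] = (1/2)[87 + √6975225] ≈ (1/2)(87 + 2641.0651) = 1364.0326.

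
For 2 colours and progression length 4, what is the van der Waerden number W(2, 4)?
W(2, 4) = 35

This is a classical value, W(2, 4) = 35, established by combining an explicit 2-colouring of {1, ..., 34} with no monochromatic 4-AP (giving the lower bound W(2, 4) > 34) and a finite case analysis / exhaustive computer search showing every 2-colouring of {1, ..., 35} has such an AP.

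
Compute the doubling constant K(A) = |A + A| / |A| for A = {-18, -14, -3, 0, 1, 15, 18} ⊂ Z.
K = |A + A| / |A| = 23/7

Enumerate A + A = {a + b : a, b ∈ A}. With |A| = 7, there are |A|^2 = 49 ordered sum pairs; collecting distinct values, A + A = {-36, -32, -28, -21, -18, -17, -14, -13, -6, -3, -2, 0, 1, 2, 4, 12, 15, 16, 18, 19, 30, 33, 36}, so |A + A| = 23. Thus K = 23/7. For comparison, the minimum possible |A + A| over all 7-element sets is 2·7 − 1 = 13 (so min K = 13/7), attained only by arithmetic progressions.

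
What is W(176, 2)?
W(176, 2) = 176 + 1 = 177

A 2-term AP is any pair of integers, so a monochromatic 2-AP exists iff some colour is used at least twice. With 176 colours, the colouring i ↦ i on {1, ..., 176} uses each colour once, avoiding any monochromatic pair, so W(176, 2) > 176. For {1, ..., 177}, pigeonhole forces two integers of the same colour, which form a monochromatic 2-AP. Hence W(176, 2) = 177.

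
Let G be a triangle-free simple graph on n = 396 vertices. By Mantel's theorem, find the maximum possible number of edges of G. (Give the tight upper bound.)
ex(396, K_3) = ⌊396^2/4⌋ = 39204

Mantel (1907): a triangle-free graph on n vertices has at most ⌊n^2/4⌋ edges, with equality for the complete bipartite graph K_{⌊n/2⌋, ⌈n/2⌉}. For n = 396: ⌊396^2/4⌋ = ⌊156816/4⌋ = 39204. The extremal graph is K_{198, 198}, which has 198·198 = 39204 edges.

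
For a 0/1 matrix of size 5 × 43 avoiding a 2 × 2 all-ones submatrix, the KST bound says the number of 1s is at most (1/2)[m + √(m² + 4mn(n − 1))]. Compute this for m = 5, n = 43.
z(5, 43; 2, 2) ≤ (1/2)[5 + √(5² + 4·5·43·42)] = (1/2)[5 + √36145] = 97.5592

Kővári–Sós–Turán: let r_1, ..., r_5 be the row sums and z = Σ r_i the total number of 1s. Each pair of columns can share at most one row with both entries 1 (else a 2×2 all-ones block appears), so Σ_i C(r_i, 2) ≤ C(43, 2) = 903. By convexity Σ_i C(r_i, 2) ≥ 5·C(z/5, 2) = z(z − 5)/(2·5), giving z² − 5z − 5·43·42 ≤ 0 and hence z ≤ (1/2)[5 + √(25 + 4·9030)] = (1/2)[5 + √36145] ≈ (1/2)(5 + 190.1184) = 97.5592.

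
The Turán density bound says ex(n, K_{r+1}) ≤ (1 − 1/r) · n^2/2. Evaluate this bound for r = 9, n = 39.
Turán density bound = (8/9) · 39^2/2 = 676

Turán's theorem: ex(n, K_{r+1}) is achieved by the complete r-partite Turán graph T(n, r) with parts as balanced as possible, and is at most (1 − 1/r) · n^2/2. For r = 9, n = 39: the density bound is (8/9) · 1521/2 = 676. The integer-valued extremum is e(T(39, 9)) = 675, which is strictly less than the density bound 676 since 9 ∤ 39 (the parts of T(39, 9) cannot all be equal).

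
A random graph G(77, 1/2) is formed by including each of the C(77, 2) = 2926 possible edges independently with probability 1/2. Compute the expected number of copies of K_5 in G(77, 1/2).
E[# K_5] = C(77, 5) · (1/2)^C(5, 2) = 19757815 / 2^10 ≈ 19294.741211

For each 5-subset S of vertices (there are C(77, 5) = 19757815 such S), let X_S = 1 if S induces a K_5 (all C(5, 2) = 10 edges present). Then P(X_S = 1) = (1/2)^10 = 1/1024. By linearity of expectation, E[# K_5] = C(77, 5) · (1/2)^10 = 19757815 / 1024 ≈ 19294.741211.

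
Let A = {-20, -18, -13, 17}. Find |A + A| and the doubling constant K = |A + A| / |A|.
K = |A + A| / |A| = 10/4 = 5/2

Enumerate A + A = {a + b : a, b ∈ A}. With |A| = 4, there are |A|^2 = 16 ordered sum pairs; collecting distinct values, A + A = {-40, -38, -36, -33, -31, -26, -3, -1, 4, 34}, so |A + A| = 10. Thus K = 10/4 = 5/2. For comparison, the minimum possible |A + A| over all 4-element sets is 2·4 − 1 = 7 (so min K = 7/4), attained only by arithmetic progressions.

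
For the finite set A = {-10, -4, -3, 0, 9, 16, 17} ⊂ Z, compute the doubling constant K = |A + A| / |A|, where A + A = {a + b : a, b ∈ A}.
K = |A + A| / |A| = 26/7

Enumerate A + A = {a + b : a, b ∈ A}. With |A| = 7, there are |A|^2 = 49 ordered sum pairs; collecting distinct values, A + A = {-20, -14, -13, -10, -8, -7, -6, -4, -3, -1, 0, 5, 6, 7, 9, 12, 13, 14, 16, 17, 18, 25, 26, 32, 33, 34}, so |A + A| = 26. Thus K = 26/7. For comparison, the minimum possible |A + A| over all 7-element sets is 2·7 − 1 = 13 (so min K = 13/7), attained only by arithmetic progressions.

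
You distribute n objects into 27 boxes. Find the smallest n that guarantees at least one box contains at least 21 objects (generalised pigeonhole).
n = (21 − 1)·27 + 1 = 541

By the generalised pigeonhole principle, to guarantee some box contains ≥ r objects we need more than (r − 1) · k objects total. Threshold: n = (r − 1) · k + 1. With r = 21 and k = 27: n = 20 · 27 + 1 = 540 + 1 = 541. For n = 540 = 20 · 27, we can put exactly 20 objects in every box, avoiding 21 in any single one — so 541 is tight.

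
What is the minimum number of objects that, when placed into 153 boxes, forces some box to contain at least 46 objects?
n = (46 − 1)·153 + 1 = 6886

By the generalised pigeonhole principle, to guarantee some box contains ≥ r objects we need more than (r − 1) · k objects total. Threshold: n = (r − 1) · k + 1. With r = 46 and k = 153: n = 45 · 153 + 1 = 6885 + 1 = 6886. For n = 6885 = 45 · 153, we can put exactly 45 objects in every box, avoiding 46 in any single one — so 6886 is tight.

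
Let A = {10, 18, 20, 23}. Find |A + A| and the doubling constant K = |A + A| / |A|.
K = |A + A| / |A| = 10/4 = 5/2

Enumerate A + A = {a + b : a, b ∈ A}. With |A| = 4, there are |A|^2 = 16 ordered sum pairs; collecting distinct values, A + A = {20, 28, 30, 33, 36, 38, 40, 41, 43, 46}, so |A + A| = 10. Thus K = 10/4 = 5/2. For comparison, the minimum possible |A + A| over all 4-element sets is 2·4 − 1 = 7 (so min K = 7/4), attained only by arithmetic progressions.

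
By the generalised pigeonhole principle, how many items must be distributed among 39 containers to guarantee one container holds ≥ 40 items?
n = (40 − 1)·39 + 1 = 1522

By the generalised pigeonhole principle, to guarantee some box contains ≥ r objects we need more than (r − 1) · k objects total. Threshold: n = (r − 1) · k + 1. With r = 40 and k = 39: n = 39 · 39 + 1 = 1521 + 1 = 1522. For n = 1521 = 39 · 39, we can put exactly 39 objects in every box, avoiding 40 in any single one — so 1522 is tight.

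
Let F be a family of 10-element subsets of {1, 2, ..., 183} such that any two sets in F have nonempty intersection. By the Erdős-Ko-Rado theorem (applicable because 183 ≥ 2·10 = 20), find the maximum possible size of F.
max |F| = C(182, 9) = 493862100832100

The Erdős-Ko-Rado theorem states: for n ≥ 2k, an intersecting family of k-subsets of an n-element set has size at most C(n − 1, k − 1), with equality for 'star' families {A ⊆ [n] : |A| = k, i ∈ A} (fix an element i). For n = 183, k = 10: C(182, 9) = 493862100832100.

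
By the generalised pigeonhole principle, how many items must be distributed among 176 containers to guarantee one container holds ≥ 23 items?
n = (23 − 1)·176 + 1 = 3873

By the generalised pigeonhole principle, to guarantee some box contains ≥ r objects we need more than (r − 1) · k objects total. Threshold: n = (r − 1) · k + 1. With r = 23 and k = 176: n = 22 · 176 + 1 = 3872 + 1 = 3873. For n = 3872 = 22 · 176, we can put exactly 22 objects in every box, avoiding 23 in any single one — so 3873 is tight.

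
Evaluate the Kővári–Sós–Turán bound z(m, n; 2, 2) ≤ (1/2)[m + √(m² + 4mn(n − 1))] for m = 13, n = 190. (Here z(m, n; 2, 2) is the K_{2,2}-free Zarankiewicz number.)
z(13, 190; 2, 2) ≤ (1/2)[13 + √(13² + 4·13·190·189)] = (1/2)[13 + √1867489] = 689.7805

Kővári–Sós–Turán: let r_1, ..., r_13 be the row sums and z = Σ r_i the total number of 1s. Each pair of columns can share at most one row with both entries 1 (else a 2×2 all-ones block appears), so Σ_i C(r_i, 2) ≤ C(190, 2) = 17955. By convexity Σ_i C(r_i, 2) ≥ 13·C(z/13, 2) = z(z − 13)/(2·13), giving z² − 13z − 13·190·189 ≤ 0 and hence z ≤ (1/2)[13 + √(169 + 4·466830)] = (1/2)[13 + √1867489] ≈ (1/2)(13 + 1366.561) = 689.7805.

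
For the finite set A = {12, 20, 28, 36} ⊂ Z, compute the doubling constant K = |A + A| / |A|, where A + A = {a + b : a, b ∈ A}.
K = |A + A| / |A| = 7/4

Enumerate A + A = {a + b : a, b ∈ A}. With |A| = 4, there are |A|^2 = 16 ordered sum pairs; collecting distinct values, A + A = {24, 32, 40, 48, 56, 64, 72}, so |A + A| = 7. Thus K = 7/4. Here |A + A| = 2|A| − 1 = 7, the minimum possible — so K = 7/4 is minimal, which holds iff A is an arithmetic progression.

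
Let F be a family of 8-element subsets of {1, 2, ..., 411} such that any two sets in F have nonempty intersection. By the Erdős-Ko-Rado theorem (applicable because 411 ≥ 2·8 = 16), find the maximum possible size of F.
max |F| = C(410, 7) = 367023288800520

Erdős-Ko-Rado (1961): when n ≥ 2k, max |F| = C(n−1, k−1). The bound is attained by the star {A : i ∈ A} for any fixed i ∈ [n]. Here C(411−1, 8−1) = C(410, 7) = 367023288800520.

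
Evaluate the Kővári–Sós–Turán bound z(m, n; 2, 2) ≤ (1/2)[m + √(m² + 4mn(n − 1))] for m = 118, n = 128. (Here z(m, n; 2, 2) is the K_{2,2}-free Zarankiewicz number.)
z(118, 128; 2, 2) ≤ (1/2)[118 + √(118² + 4·118·128·127)] = (1/2)[118 + √7686756] = 1445.25

Kővári–Sós–Turán: let r_1, ..., r_118 be the row sums and z = Σ r_i the total number of 1s. Each pair of columns can share at most one row with both entries 1 (else a 2×2 all-ones block appears), so Σ_i C(r_i, 2) ≤ C(128, 2) = 8128. By convexity Σ_i C(r_i, 2) ≥ 118·C(z/118, 2) = z(z − 118)/(2·118), giving z² − 118z − 118·128·127 ≤ 0 and hence z ≤ (1/2)[118 + √(13924 + 4·1918208)] = (1/2)[118 + √7686756] ≈ (1/2)(118 + 2772.5) = 1445.25.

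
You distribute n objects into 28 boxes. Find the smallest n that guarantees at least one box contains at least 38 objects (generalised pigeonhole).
n = (38 − 1)·28 + 1 = 1037

By the generalised pigeonhole principle, to guarantee some box contains ≥ r objects we need more than (r − 1) · k objects total. Threshold: n = (r − 1) · k + 1. With r = 38 and k = 28: n = 37 · 28 + 1 = 1036 + 1 = 1037. For n = 1036 = 37 · 28, we can put exactly 37 objects in every box, avoiding 38 in any single one — so 1037 is tight.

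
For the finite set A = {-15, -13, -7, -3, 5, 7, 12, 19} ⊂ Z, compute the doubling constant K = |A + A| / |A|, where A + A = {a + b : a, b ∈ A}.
K = |A + A| / |A| = 30/8 = 15/4

Enumerate A + A = {a + b : a, b ∈ A}. With |A| = 8, there are |A|^2 = 64 ordered sum pairs; collecting distinct values, A + A = {-30, -28, -26, -22, -20, -18, -16, -14, -10, -8, -6, -3, -2, -1, 0, 2, 4, 5, 6, 9, 10, 12, 14, 16, 17, 19, 24, 26, 31, 38}, so |A + A| = 30. Thus K = 30/8 = 15/4. For comparison, the minimum possible |A + A| over all 8-element sets is 2·8 − 1 = 15 (so min K = 15/8), attained only by arithmetic progressions.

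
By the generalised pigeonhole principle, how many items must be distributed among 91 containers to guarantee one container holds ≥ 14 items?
n = (14 − 1)·91 + 1 = 1184

By the generalised pigeonhole principle, to guarantee some box contains ≥ r objects we need more than (r − 1) · k objects total. Threshold: n = (r − 1) · k + 1. With r = 14 and k = 91: n = 13 · 91 + 1 = 1183 + 1 = 1184. For n = 1183 = 13 · 91, we can put exactly 13 objects in every box, avoiding 14 in any single one — so 1184 is tight.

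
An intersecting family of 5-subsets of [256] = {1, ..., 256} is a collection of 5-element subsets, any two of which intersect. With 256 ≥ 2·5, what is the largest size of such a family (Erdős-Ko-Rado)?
max |F| = C(255, 4) = 172061505

The Erdős-Ko-Rado theorem states: for n ≥ 2k, an intersecting family of k-subsets of an n-element set has size at most C(n − 1, k − 1), with equality for 'star' families {A ⊆ [n] : |A| = k, i ∈ A} (fix an element i). For n = 256, k = 5: C(255, 4) = 172061505.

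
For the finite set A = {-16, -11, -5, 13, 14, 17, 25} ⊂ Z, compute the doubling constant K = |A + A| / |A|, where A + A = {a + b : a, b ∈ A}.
K = |A + A| / |A| = 27/7

Enumerate A + A = {a + b : a, b ∈ A}. With |A| = 7, there are |A|^2 = 49 ordered sum pairs; collecting distinct values, A + A = {-32, -27, -22, -21, -16, -10, -3, -2, 1, 2, 3, 6, 8, 9, 12, 14, 20, 26, 27, 28, 30, 31, 34, 38, 39, 42, 50}, so |A + A| = 27. Thus K = 27/7. For comparison, the minimum possible |A + A| over all 7-element sets is 2·7 − 1 = 13 (so min K = 13/7), attained only by arithmetic progressions.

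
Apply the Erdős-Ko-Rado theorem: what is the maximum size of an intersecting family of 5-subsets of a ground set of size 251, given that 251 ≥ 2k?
max |F| = C(250, 4) = 158882750

The Erdős-Ko-Rado theorem states: for n ≥ 2k, an intersecting family of k-subsets of an n-element set has size at most C(n − 1, k − 1), with equality for 'star' families {A ⊆ [n] : |A| = k, i ∈ A} (fix an element i). For n = 251, k = 5: C(250, 4) = 158882750.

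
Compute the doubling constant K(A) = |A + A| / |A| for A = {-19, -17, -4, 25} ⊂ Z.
K = |A + A| / |A| = 10/4 = 5/2

Enumerate A + A = {a + b : a, b ∈ A}. With |A| = 4, there are |A|^2 = 16 ordered sum pairs; collecting distinct values, A + A = {-38, -36, -34, -23, -21, -8, 6, 8, 21, 50}, so |A + A| = 10. Thus K = 10/4 = 5/2. For comparison, the minimum possible |A + A| over all 4-element sets is 2·4 − 1 = 7 (so min K = 7/4), attained only by arithmetic progressions.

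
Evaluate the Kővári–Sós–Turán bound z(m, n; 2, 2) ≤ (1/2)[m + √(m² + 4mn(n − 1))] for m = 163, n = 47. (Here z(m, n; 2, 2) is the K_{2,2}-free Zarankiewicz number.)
z(163, 47; 2, 2) ≤ (1/2)[163 + √(163² + 4·163·47·46)] = (1/2)[163 + √1436193] = 680.7064

Kővári–Sós–Turán: let r_1, ..., r_163 be the row sums and z = Σ r_i the total number of 1s. Each pair of columns can share at most one row with both entries 1 (else a 2×2 all-ones block appears), so Σ_i C(r_i, 2) ≤ C(47, 2) = 1081. By convexity Σ_i C(r_i, 2) ≥ 163·C(z/163, 2) = z(z − 163)/(2·163), giving z² − 163z − 163·47·46 ≤ 0 and hence z ≤ (1/2)[163 + √(26569 + 4·352406)] = (1/2)[163 + √1436193] ≈ (1/2)(163 + 1198.4127) = 680.7064.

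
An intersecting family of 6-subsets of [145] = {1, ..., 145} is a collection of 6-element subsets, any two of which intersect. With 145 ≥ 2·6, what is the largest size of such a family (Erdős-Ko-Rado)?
max |F| = C(144, 5) = 481008528

The Erdős-Ko-Rado theorem states: for n ≥ 2k, an intersecting family of k-subsets of an n-element set has size at most C(n − 1, k − 1), with equality for 'star' families {A ⊆ [n] : |A| = k, i ∈ A} (fix an element i). For n = 145, k = 6: C(144, 5) = 481008528.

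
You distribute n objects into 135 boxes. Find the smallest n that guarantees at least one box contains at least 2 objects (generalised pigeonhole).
n = (2 − 1)·135 + 1 = 136

By the generalised pigeonhole principle, to guarantee some box contains ≥ r objects we need more than (r − 1) · k objects total. Threshold: n = (r − 1) · k + 1. With r = 2 and k = 135: n = 1 · 135 + 1 = 135 + 1 = 136. For n = 135 = 1 · 135, we can put exactly 1 objects in every box, avoiding 2 in any single one — so 136 is tight.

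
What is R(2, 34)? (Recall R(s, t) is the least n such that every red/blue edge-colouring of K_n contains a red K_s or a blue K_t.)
R(2, 34) = 34

R(2, k) = k for all k ≥ 2: in a 2-colouring of K_k, either some edge is red (a red K_2) or all edges are blue (a blue K_k). And K_{33} coloured all-blue has no blue K_34, so R(2, 34) > 33. Hence R(2, 34) = 34.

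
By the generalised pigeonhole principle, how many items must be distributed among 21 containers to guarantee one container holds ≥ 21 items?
n = (21 − 1)·21 + 1 = 421

By the generalised pigeonhole principle, to guarantee some box contains ≥ r objects we need more than (r − 1) · k objects total. Threshold: n = (r − 1) · k + 1. With r = 21 and k = 21: n = 20 · 21 + 1 = 420 + 1 = 421. For n = 420 = 20 · 21, we can put exactly 20 objects in every box, avoiding 21 in any single one — so 421 is tight.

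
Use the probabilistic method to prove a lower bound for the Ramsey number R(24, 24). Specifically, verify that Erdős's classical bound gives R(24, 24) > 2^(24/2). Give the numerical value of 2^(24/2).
2^(24/2) = 4096; so R(24, 24) > 4096

Colour each edge of K_n uniformly at random with red/blue. The expected number of monochromatic K_24 is C(n, 24) · 2 · 2^(−C(24,2)). If C(n, 24) · 2^(1 − C(24,2)) < 1, then with positive probability no monochromatic K_24 exists, so R(24, 24) > n. The standard estimate C(n, 24) ≤ n^24/24! shows this inequality holds whenever n ≤ 2^(24/2) (since 24! · 2^(C(24,2) − 1) > 2^(24^2/2) ≥ n^24). Hence R(24, 24) > 2^(24/2) = 4096.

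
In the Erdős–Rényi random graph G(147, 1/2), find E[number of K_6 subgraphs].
E[# K_6] = C(147, 6) · (1/2)^C(6, 2) = 12638413788 / 2^15 = 3159603447/8192 ≈ 385693.780151

For each 6-subset S of vertices (there are C(147, 6) = 12638413788 such S), let X_S = 1 if S induces a K_6 (all C(6, 2) = 15 edges present). Then P(X_S = 1) = (1/2)^15 = 1/32768. By linearity of expectation, E[# K_6] = C(147, 6) · (1/2)^15 = 12638413788 / 32768 = 3159603447/8192 ≈ 385693.780151.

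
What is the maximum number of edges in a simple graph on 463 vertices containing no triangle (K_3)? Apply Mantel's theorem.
ex(463, K_3) = ⌊463^2/4⌋ = 53592

Mantel (1907): a triangle-free graph on n vertices has at most ⌊n^2/4⌋ edges, with equality for the complete bipartite graph K_{⌊n/2⌋, ⌈n/2⌉}. For n = 463: ⌊463^2/4⌋ = ⌊214369/4⌋ = 53592. The extremal graph is K_{231, 232}, which has 231·232 = 53592 edges.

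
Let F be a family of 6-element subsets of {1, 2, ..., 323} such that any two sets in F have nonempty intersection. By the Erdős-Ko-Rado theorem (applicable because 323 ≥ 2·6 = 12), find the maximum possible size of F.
max |F| = C(322, 5) = 27960661344

The Erdős-Ko-Rado theorem states: for n ≥ 2k, an intersecting family of k-subsets of an n-element set has size at most C(n − 1, k − 1), with equality for 'star' families {A ⊆ [n] : |A| = k, i ∈ A} (fix an element i). For n = 323, k = 6: C(322, 5) = 27960661344.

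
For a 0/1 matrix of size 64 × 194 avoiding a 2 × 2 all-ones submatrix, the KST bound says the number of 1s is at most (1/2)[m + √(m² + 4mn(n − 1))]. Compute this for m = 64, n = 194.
z(64, 194; 2, 2) ≤ (1/2)[64 + √(64² + 4·64·194·193)] = (1/2)[64 + √9589248] = 1580.3255

Kővári–Sós–Turán: let r_1, ..., r_64 be the row sums and z = Σ r_i the total number of 1s. Each pair of columns can share at most one row with both entries 1 (else a 2×2 all-ones block appears), so Σ_i C(r_i, 2) ≤ C(194, 2) = 18721. By convexity Σ_i C(r_i, 2) ≥ 64·C(z/64, 2) = z(z − 64)/(2·64), giving z² − 64z − 64·194·193 ≤ 0 and hence z ≤ (1/2)[64 + √(4096 + 4·2396288)] = (1/2)[64 + √9589248] ≈ (1/2)(64 + 3096.6511) = 1580.3255.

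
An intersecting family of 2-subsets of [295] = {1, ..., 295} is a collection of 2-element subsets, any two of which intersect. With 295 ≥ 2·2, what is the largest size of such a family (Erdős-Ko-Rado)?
max |F| = C(294, 1) = 294

The Erdős-Ko-Rado theorem states: for n ≥ 2k, an intersecting family of k-subsets of an n-element set has size at most C(n − 1, k − 1), with equality for 'star' families {A ⊆ [n] : |A| = k, i ∈ A} (fix an element i). For n = 295, k = 2: C(294, 1) = 294.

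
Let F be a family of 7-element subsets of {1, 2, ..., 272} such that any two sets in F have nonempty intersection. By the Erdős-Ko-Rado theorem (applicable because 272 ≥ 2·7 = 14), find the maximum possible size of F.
max |F| = C(271, 6) = 520331994189

Erdős-Ko-Rado (1961): when n ≥ 2k, max |F| = C(n−1, k−1). The bound is attained by the star {A : i ∈ A} for any fixed i ∈ [n]. Here C(272−1, 7−1) = C(271, 6) = 520331994189.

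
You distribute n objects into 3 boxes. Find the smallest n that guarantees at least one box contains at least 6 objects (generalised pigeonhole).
n = (6 − 1)·3 + 1 = 16

By the generalised pigeonhole principle, to guarantee some box contains ≥ r objects we need more than (r − 1) · k objects total. Threshold: n = (r − 1) · k + 1. With r = 6 and k = 3: n = 5 · 3 + 1 = 15 + 1 = 16. For n = 15 = 5 · 3, we can put exactly 5 objects in every box, avoiding 6 in any single one — so 16 is tight.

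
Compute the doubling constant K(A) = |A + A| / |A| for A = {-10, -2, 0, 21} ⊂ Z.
K = |A + A| / |A| = 10/4 = 5/2

Enumerate A + A = {a + b : a, b ∈ A}. With |A| = 4, there are |A|^2 = 16 ordered sum pairs; collecting distinct values, A + A = {-20, -12, -10, -4, -2, 0, 11, 19, 21, 42}, so |A + A| = 10. Thus K = 10/4 = 5/2. For comparison, the minimum possible |A + A| over all 4-element sets is 2·4 − 1 = 7 (so min K = 7/4), attained only by arithmetic progressions.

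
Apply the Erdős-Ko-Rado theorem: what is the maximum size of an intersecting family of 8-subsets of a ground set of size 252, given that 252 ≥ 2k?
max |F| = C(251, 7) = 11445436661750

Erdős-Ko-Rado (1961): when n ≥ 2k, max |F| = C(n−1, k−1). The bound is attained by the star {A : i ∈ A} for any fixed i ∈ [n]. Here C(252−1, 8−1) = C(251, 7) = 11445436661750.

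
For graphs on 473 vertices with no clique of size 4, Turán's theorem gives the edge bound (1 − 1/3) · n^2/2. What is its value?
Turán density bound = (2/3) · 473^2/2 = 223729/3 ≈ 74576.3333

Turán's theorem: ex(n, K_{r+1}) is achieved by the complete r-partite Turán graph T(n, r) with parts as balanced as possible, and is at most (1 − 1/r) · n^2/2. For r = 3, n = 473: the density bound is (2/3) · 223729/2 = 223729/3 ≈ 74576.3333. The integer-valued extremum is e(T(473, 3)) = 74576, which is strictly less than the density bound 223729/3 since 3 ∤ 473 (the parts of T(473, 3) cannot all be equal).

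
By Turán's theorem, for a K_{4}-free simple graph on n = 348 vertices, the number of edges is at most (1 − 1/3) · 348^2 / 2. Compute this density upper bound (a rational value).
Turán density bound = (2/3) · 348^2/2 = 40368

Turán's theorem: ex(n, K_{r+1}) is achieved by the complete r-partite Turán graph T(n, r) with parts as balanced as possible, and is at most (1 − 1/r) · n^2/2. For r = 3, n = 348: the density bound is (2/3) · 121104/2 = 40368. Since 3 ∣ 348, the Turán graph T(348, 3) has parts of equal size 116, and its edge count e(T(348, 3)) = 40368 attains the density bound exactly.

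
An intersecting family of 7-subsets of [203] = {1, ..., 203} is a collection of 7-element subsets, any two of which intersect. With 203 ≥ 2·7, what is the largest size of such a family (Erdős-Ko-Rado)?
max |F| = C(202, 6) = 87544611330

The Erdős-Ko-Rado theorem states: for n ≥ 2k, an intersecting family of k-subsets of an n-element set has size at most C(n − 1, k − 1), with equality for 'star' families {A ⊆ [n] : |A| = k, i ∈ A} (fix an element i). For n = 203, k = 7: C(202, 6) = 87544611330.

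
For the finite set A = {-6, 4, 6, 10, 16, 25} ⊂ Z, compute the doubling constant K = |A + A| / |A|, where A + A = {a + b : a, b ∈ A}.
K = |A + A| / |A| = 19/6

Enumerate A + A = {a + b : a, b ∈ A}. With |A| = 6, there are |A|^2 = 36 ordered sum pairs; collecting distinct values, A + A = {-12, -2, 0, 4, 8, 10, 12, 14, 16, 19, 20, 22, 26, 29, 31, 32, 35, 41, 50}, so |A + A| = 19. Thus K = 19/6. For comparison, the minimum possible |A + A| over all 6-element sets is 2·6 − 1 = 11 (so min K = 11/6), attained only by arithmetic progressions.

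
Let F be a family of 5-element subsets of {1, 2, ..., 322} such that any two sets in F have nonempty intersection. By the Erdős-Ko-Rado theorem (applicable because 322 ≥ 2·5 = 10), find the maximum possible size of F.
max |F| = C(321, 4) = 434171760

Erdős-Ko-Rado (1961): when n ≥ 2k, max |F| = C(n−1, k−1). The bound is attained by the star {A : i ∈ A} for any fixed i ∈ [n]. Here C(322−1, 5−1) = C(321, 4) = 434171760.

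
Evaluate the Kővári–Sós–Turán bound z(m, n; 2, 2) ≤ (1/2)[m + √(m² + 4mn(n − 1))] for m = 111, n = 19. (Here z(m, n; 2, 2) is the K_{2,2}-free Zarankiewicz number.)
z(111, 19; 2, 2) ≤ (1/2)[111 + √(111² + 4·111·19·18)] = (1/2)[111 + √164169] = 258.0889

Kővári–Sós–Turán: let r_1, ..., r_111 be the row sums and z = Σ r_i the total number of 1s. Each pair of columns can share at most one row with both entries 1 (else a 2×2 all-ones block appears), so Σ_i C(r_i, 2) ≤ C(19, 2) = 171. By convexity Σ_i C(r_i, 2) ≥ 111·C(z/111, 2) = z(z − 111)/(2·111), giving z² − 111z − 111·19·18 ≤ 0 and hence z ≤ (1/2)[111 + √(12321 + 4·37962)] = (1/2)[111 + √164169] ≈ (1/2)(111 + 405.1777) = 258.0889.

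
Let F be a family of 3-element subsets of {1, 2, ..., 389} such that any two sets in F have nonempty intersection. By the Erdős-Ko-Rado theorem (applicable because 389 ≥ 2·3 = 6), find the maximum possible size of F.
max |F| = C(388, 2) = 75078

The Erdős-Ko-Rado theorem states: for n ≥ 2k, an intersecting family of k-subsets of an n-element set has size at most C(n − 1, k − 1), with equality for 'star' families {A ⊆ [n] : |A| = k, i ∈ A} (fix an element i). For n = 389, k = 3: C(388, 2) = 75078.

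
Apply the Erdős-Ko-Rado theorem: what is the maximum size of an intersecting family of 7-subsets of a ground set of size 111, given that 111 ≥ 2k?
max |F| = C(110, 6) = 2141851635

Erdős-Ko-Rado (1961): when n ≥ 2k, max |F| = C(n−1, k−1). The bound is attained by the star {A : i ∈ A} for any fixed i ∈ [n]. Here C(111−1, 7−1) = C(110, 6) = 2141851635.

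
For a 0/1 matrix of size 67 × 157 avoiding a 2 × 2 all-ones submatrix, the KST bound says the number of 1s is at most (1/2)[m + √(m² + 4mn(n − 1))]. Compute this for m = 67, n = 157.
z(67, 157; 2, 2) ≤ (1/2)[67 + √(67² + 4·67·157·156)] = (1/2)[67 + √6568345] = 1314.9391

Kővári–Sós–Turán: let r_1, ..., r_67 be the row sums and z = Σ r_i the total number of 1s. Each pair of columns can share at most one row with both entries 1 (else a 2×2 all-ones block appears), so Σ_i C(r_i, 2) ≤ C(157, 2) = 12246. By convexity Σ_i C(r_i, 2) ≥ 67·C(z/67, 2) = z(z − 67)/(2·67), giving z² − 67z − 67·157·156 ≤ 0 and hence z ≤ (1/2)[67 + √(4489 + 4·1640964)] = (1/2)[67 + √6568345] ≈ (1/2)(67 + 2562.8783) = 1314.9391.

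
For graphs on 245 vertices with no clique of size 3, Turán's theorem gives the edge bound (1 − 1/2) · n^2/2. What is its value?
Turán density bound = (1/2) · 245^2/2 = 60025/4 ≈ 15006.25

Turán's theorem: ex(n, K_{r+1}) is achieved by the complete r-partite Turán graph T(n, r) with parts as balanced as possible, and is at most (1 − 1/r) · n^2/2. For r = 2, n = 245: the density bound is (1/2) · 60025/2 = 60025/4 ≈ 15006.25. The integer-valued extremum is e(T(245, 2)) = 15006, which is strictly less than the density bound 60025/4 since 2 ∤ 245 (the parts of T(245, 2) cannot all be equal).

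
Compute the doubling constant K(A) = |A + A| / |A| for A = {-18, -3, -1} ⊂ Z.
K = |A + A| / |A| = 6/3 = 2

Enumerate A + A = {a + b : a, b ∈ A}. With |A| = 3, there are |A|^2 = 9 ordered sum pairs; collecting distinct values, A + A = {-36, -21, -19, -6, -4, -2}, so |A + A| = 6. Thus K = 6/3 = 2. For comparison, the minimum possible |A + A| over all 3-element sets is 2·3 − 1 = 5 (so min K = 5/3), attained only by arithmetic progressions.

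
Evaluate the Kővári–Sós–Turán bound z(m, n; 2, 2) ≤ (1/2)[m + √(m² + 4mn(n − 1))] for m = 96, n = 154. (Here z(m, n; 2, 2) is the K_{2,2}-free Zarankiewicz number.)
z(96, 154; 2, 2) ≤ (1/2)[96 + √(96² + 4·96·154·153)] = (1/2)[96 + √9057024] = 1552.7445

Kővári–Sós–Turán: let r_1, ..., r_96 be the row sums and z = Σ r_i the total number of 1s. Each pair of columns can share at most one row with both entries 1 (else a 2×2 all-ones block appears), so Σ_i C(r_i, 2) ≤ C(154, 2) = 11781. By convexity Σ_i C(r_i, 2) ≥ 96·C(z/96, 2) = z(z − 96)/(2·96), giving z² − 96z − 96·154·153 ≤ 0 and hence z ≤ (1/2)[96 + √(9216 + 4·2261952)] = (1/2)[96 + √9057024] ≈ (1/2)(96 + 3009.489) = 1552.7445.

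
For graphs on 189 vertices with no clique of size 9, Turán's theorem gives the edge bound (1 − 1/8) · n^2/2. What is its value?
Turán density bound = (7/8) · 189^2/2 = 250047/16 ≈ 15627.9375

Turán's theorem: ex(n, K_{r+1}) is achieved by the complete r-partite Turán graph T(n, r) with parts as balanced as possible, and is at most (1 − 1/r) · n^2/2. For r = 8, n = 189: the density bound is (7/8) · 35721/2 = 250047/16 ≈ 15627.9375. The integer-valued extremum is e(T(189, 8)) = 15627, which is strictly less than the density bound 250047/16 since 8 ∤ 189 (the parts of T(189, 8) cannot all be equal).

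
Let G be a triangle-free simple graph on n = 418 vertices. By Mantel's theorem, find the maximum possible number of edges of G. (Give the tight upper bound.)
ex(418, K_3) = ⌊418^2/4⌋ = 43681

Mantel (1907): a triangle-free graph on n vertices has at most ⌊n^2/4⌋ edges, with equality for the complete bipartite graph K_{⌊n/2⌋, ⌈n/2⌉}. For n = 418: ⌊418^2/4⌋ = ⌊174724/4⌋ = 43681. The extremal graph is K_{209, 209}, which has 209·209 = 43681 edges.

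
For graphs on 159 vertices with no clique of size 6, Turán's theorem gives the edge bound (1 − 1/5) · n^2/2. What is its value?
Turán density bound = (4/5) · 159^2/2 = 50562/5 ≈ 10112.4

Turán's theorem: ex(n, K_{r+1}) is achieved by the complete r-partite Turán graph T(n, r) with parts as balanced as possible, and is at most (1 − 1/r) · n^2/2. For r = 5, n = 159: the density bound is (4/5) · 25281/2 = 50562/5 ≈ 10112.4. The integer-valued extremum is e(T(159, 5)) = 10112, which is strictly less than the density bound 50562/5 since 5 ∤ 159 (the parts of T(159, 5) cannot all be equal).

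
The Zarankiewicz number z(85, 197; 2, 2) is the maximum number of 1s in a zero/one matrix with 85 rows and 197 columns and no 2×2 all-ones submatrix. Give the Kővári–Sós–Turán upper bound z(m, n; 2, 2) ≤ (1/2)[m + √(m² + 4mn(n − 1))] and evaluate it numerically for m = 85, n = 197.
z(85, 197; 2, 2) ≤ (1/2)[85 + √(85² + 4·85·197·196)] = (1/2)[85 + √13135305] = 1854.6331

Kővári–Sós–Turán: let r_1, ..., r_85 be the row sums and z = Σ r_i the total number of 1s. Each pair of columns can share at most one row with both entries 1 (else a 2×2 all-ones block appears), so Σ_i C(r_i, 2) ≤ C(197, 2) = 19306. By convexity Σ_i C(r_i, 2) ≥ 85·C(z/85, 2) = z(z − 85)/(2·85), giving z² − 85z − 85·197·196 ≤ 0 and hence z ≤ (1/2)[85 + √(7225 + 4·3282020)] = (1/2)[85 + √13135305] ≈ (1/2)(85 + 3624.2661) = 1854.6331.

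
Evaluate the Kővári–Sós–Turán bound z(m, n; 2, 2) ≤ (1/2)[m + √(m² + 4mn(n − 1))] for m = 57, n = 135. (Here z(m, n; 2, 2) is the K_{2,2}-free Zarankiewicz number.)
z(57, 135; 2, 2) ≤ (1/2)[57 + √(57² + 4·57·135·134)] = (1/2)[57 + √4127769] = 1044.3456

Kővári–Sós–Turán: let r_1, ..., r_57 be the row sums and z = Σ r_i the total number of 1s. Each pair of columns can share at most one row with both entries 1 (else a 2×2 all-ones block appears), so Σ_i C(r_i, 2) ≤ C(135, 2) = 9045. By convexity Σ_i C(r_i, 2) ≥ 57·C(z/57, 2) = z(z − 57)/(2·57), giving z² − 57z − 57·135·134 ≤ 0 and hence z ≤ (1/2)[57 + √(3249 + 4·1031130)] = (1/2)[57 + √4127769] ≈ (1/2)(57 + 2031.6912) = 1044.3456.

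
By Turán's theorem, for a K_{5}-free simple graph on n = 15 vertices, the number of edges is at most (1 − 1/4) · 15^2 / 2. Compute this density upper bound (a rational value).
Turán density bound = (3/4) · 15^2/2 = 675/8 ≈ 84.375

Turán's theorem: ex(n, K_{r+1}) is achieved by the complete r-partite Turán graph T(n, r) with parts as balanced as possible, and is at most (1 − 1/r) · n^2/2. For r = 4, n = 15: the density bound is (3/4) · 225/2 = 675/8 ≈ 84.375. The integer-valued extremum is e(T(15, 4)) = 84, which is strictly less than the density bound 675/8 since 4 ∤ 15 (the parts of T(15, 4) cannot all be equal).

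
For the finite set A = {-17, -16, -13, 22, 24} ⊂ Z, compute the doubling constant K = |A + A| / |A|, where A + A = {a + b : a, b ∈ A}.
K = |A + A| / |A| = 15/5 = 3

Enumerate A + A = {a + b : a, b ∈ A}. With |A| = 5, there are |A|^2 = 25 ordered sum pairs; collecting distinct values, A + A = {-34, -33, -32, -30, -29, -26, 5, 6, 7, 8, 9, 11, 44, 46, 48}, so |A + A| = 15. Thus K = 15/5 = 3. For comparison, the minimum possible |A + A| over all 5-element sets is 2·5 − 1 = 9 (so min K = 9/5), attained only by arithmetic progressions.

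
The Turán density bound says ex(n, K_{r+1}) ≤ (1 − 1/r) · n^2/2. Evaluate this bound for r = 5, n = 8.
Turán density bound = (4/5) · 8^2/2 = 128/5 ≈ 25.6

Turán's theorem: ex(n, K_{r+1}) is achieved by the complete r-partite Turán graph T(n, r) with parts as balanced as possible, and is at most (1 − 1/r) · n^2/2. For r = 5, n = 8: the density bound is (4/5) · 64/2 = 128/5 ≈ 25.6. The integer-valued extremum is e(T(8, 5)) = 25, which is strictly less than the density bound 128/5 since 5 ∤ 8 (the parts of T(8, 5) cannot all be equal).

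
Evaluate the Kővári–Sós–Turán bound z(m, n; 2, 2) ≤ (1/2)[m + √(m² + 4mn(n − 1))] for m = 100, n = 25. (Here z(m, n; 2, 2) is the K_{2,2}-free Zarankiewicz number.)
z(100, 25; 2, 2) ≤ (1/2)[100 + √(100² + 4·100·25·24)] = (1/2)[100 + √250000] = 300

Kővári–Sós–Turán: let r_1, ..., r_100 be the row sums and z = Σ r_i the total number of 1s. Each pair of columns can share at most one row with both entries 1 (else a 2×2 all-ones block appears), so Σ_i C(r_i, 2) ≤ C(25, 2) = 300. By convexity Σ_i C(r_i, 2) ≥ 100·C(z/100, 2) = z(z − 100)/(2·100), giving z² − 100z − 100·25·24 ≤ 0 and hence z ≤ (1/2)[100 + √(10000 + 4·60000)] = (1/2)[100 + √250000] ≈ (1/2)(100 + 500) = 300.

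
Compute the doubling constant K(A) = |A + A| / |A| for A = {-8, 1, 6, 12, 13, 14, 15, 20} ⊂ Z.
K = |A + A| / |A| = 29/8

Enumerate A + A = {a + b : a, b ∈ A}. With |A| = 8, there are |A|^2 = 64 ordered sum pairs; collecting distinct values, A + A = {-16, -7, -2, 2, 4, 5, 6, 7, 12, 13, 14, 15, 16, 18, 19, 20, 21, 24, 25, 26, 27, 28, 29, 30, 32, 33, 34, 35, 40}, so |A + A| = 29. Thus K = 29/8. For comparison, the minimum possible |A + A| over all 8-element sets is 2·8 − 1 = 15 (so min K = 15/8), attained only by arithmetic progressions.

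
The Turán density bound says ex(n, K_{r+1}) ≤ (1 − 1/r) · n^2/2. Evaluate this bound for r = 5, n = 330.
Turán density bound = (4/5) · 330^2/2 = 43560

Turán's theorem: ex(n, K_{r+1}) is achieved by the complete r-partite Turán graph T(n, r) with parts as balanced as possible, and is at most (1 − 1/r) · n^2/2. For r = 5, n = 330: the density bound is (4/5) · 108900/2 = 43560. Since 5 ∣ 330, the Turán graph T(330, 5) has parts of equal size 66, and its edge count e(T(330, 5)) = 43560 attains the density bound exactly.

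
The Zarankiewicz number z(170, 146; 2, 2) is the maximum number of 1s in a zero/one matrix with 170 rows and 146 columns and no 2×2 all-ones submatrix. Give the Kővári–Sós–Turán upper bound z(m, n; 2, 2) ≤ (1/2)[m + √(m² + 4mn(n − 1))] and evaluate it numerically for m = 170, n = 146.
z(170, 146; 2, 2) ≤ (1/2)[170 + √(170² + 4·170·146·145)] = (1/2)[170 + √14424500] = 1983.98

Kővári–Sós–Turán: let r_1, ..., r_170 be the row sums and z = Σ r_i the total number of 1s. Each pair of columns can share at most one row with both entries 1 (else a 2×2 all-ones block appears), so Σ_i C(r_i, 2) ≤ C(146, 2) = 10585. By convexity Σ_i C(r_i, 2) ≥ 170·C(z/170, 2) = z(z − 170)/(2·170), giving z² − 170z − 170·146·145 ≤ 0 and hence z ≤ (1/2)[170 + √(28900 + 4·3598900)] = (1/2)[170 + √14424500] ≈ (1/2)(170 + 3797.96) = 1983.98.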